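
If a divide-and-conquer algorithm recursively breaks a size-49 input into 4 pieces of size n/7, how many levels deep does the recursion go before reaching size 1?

For divide and conquer with division factor 7:

Problem sizes at each level:
Level 0: 49
Level 1: 7
Level 2: 1

The root is level 0 and the size-1 base case is level 2 (the tree spans levels 0 through 2, i.e. 3 levels counting the root), so the depth is the number of divisions: log_7(49) = 2

The recursion tree depth is log_7(49) = 2. At each level, the problem size is divided by 7, so it takes 2 divisions to reduce to a base case of size 1. The algorithm makes 4 recursive calls at each level.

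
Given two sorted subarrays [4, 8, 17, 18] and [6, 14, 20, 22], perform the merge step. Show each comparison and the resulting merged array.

Merging process:

Compare 4 vs 6: take 4 from left. Merged: [4]
Compare 8 vs 6: take 6 from right. Merged: [4, 6]
Compare 8 vs 14: take 8 from left. Merged: [4, 6, 8]
Compare 17 vs 14: take 14 from right. Merged: [4, 6, 8, 14]
Compare 17 vs 20: take 17 from left. Merged: [4, 6, 8, 14, 17]
Compare 18 vs 20: take 18 from left. Merged: [4, 6, 8, 14, 17, 18]
Append remaining from right: [20, 22]. Merged: [4, 6, 8, 14, 17, 18, 20, 22]

Final merged array: [4, 6, 8, 14, 17, 18, 20, 22]
Total comparisons: 6

The merged array is [4, 6, 8, 14, 17, 18, 20, 22], requiring 6 comparisons. The merge step runs in O(n) time where n is the total number of elements.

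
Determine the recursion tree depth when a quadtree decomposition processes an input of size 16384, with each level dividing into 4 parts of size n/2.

For divide and conquer with division factor 2:

Problem sizes at each level:
Level 0: 16384
Level 1: 8192
Level 2: 4096
Level 3: 2048
Level 4: 1024
Level 5: 512
Level 6: 256
Level 7: 128
Level 8: 64
Level 9: 32
Level 10: 16
Level 11: 8
Level 12: 4
Level 13: 2
Level 14: 1

The root is level 0 and the size-1 base case is level 14 (the tree spans levels 0 through 14, i.e. 15 levels counting the root), so the depth is the number of divisions: log_2(16384) = 14

The recursion tree depth is log_2(16384) = 14. At each level, the problem size is divided by 2, so it takes 14 divisions to reduce to a base case of size 1. The algorithm makes 4 recursive calls at each level.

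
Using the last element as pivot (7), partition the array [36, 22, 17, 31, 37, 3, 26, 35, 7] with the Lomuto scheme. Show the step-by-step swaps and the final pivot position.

Lomuto partition with pivot = 7:

Initial array: [36, 22, 17, 31, 37, 3, 26, 35, 7]

arr[0]=36 > 7: no swap
arr[1]=22 > 7: no swap
arr[2]=17 > 7: no swap
arr[3]=31 > 7: no swap
arr[4]=37 > 7: no swap
arr[5]=3 <= 7: swap with position 0, array becomes [3, 22, 17, 31, 37, 36, 26, 35, 7]
arr[6]=26 > 7: no swap
arr[7]=35 > 7: no swap

Place pivot at position 1: [3, 7, 17, 31, 37, 36, 26, 35, 22]
Pivot position: 1

After partitioning with pivot 7, the array becomes [3, 7, 17, 31, 37, 36, 26, 35, 22]. The pivot is placed at index 1. All elements to the left of the pivot are <= 7, and all elements to the right are > 7.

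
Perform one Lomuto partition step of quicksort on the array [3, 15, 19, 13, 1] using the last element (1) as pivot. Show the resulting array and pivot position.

Lomuto partition with pivot = 1:

Initial array: [3, 15, 19, 13, 1]

arr[0]=3 > 1: no swap
arr[1]=15 > 1: no swap
arr[2]=19 > 1: no swap
arr[3]=13 > 1: no swap

Place pivot at position 0: [1, 15, 19, 13, 3]
Pivot position: 0

After partitioning with pivot 1, the array becomes [1, 15, 19, 13, 3]. The pivot is placed at index 0. All elements to the left of the pivot are <= 1, and all elements to the right are > 1.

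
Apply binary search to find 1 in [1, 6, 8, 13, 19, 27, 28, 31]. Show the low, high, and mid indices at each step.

Binary search for 1 in [1, 6, 8, 13, 19, 27, 28, 31]:

lo=0, hi=7, mid=3, arr[mid]=13 -> 13 > 1, search left half
lo=0, hi=2, mid=1, arr[mid]=6 -> 6 > 1, search left half
lo=0, hi=0, mid=0, arr[mid]=1 -> Found target at index 0!

Binary search finds 1 at index 0 after 3 comparisons. The search repeatedly halves the search space by comparing with the middle element.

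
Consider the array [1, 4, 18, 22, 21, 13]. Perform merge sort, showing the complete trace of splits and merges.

Merge sort trace:

Split: [1, 4, 18, 22, 21, 13] -> [1, 4, 18] and [22, 21, 13]
  Split: [1, 4, 18] -> [1] and [4, 18]
    Split: [4, 18] -> [4] and [18]
    Merge: [4] + [18] -> [4, 18]
  Merge: [1] + [4, 18] -> [1, 4, 18]
  Split: [22, 21, 13] -> [22] and [21, 13]
    Split: [21, 13] -> [21] and [13]
    Merge: [21] + [13] -> [13, 21]
  Merge: [22] + [13, 21] -> [13, 21, 22]
Merge: [1, 4, 18] + [13, 21, 22] -> [1, 4, 13, 18, 21, 22]

Final sorted array: [1, 4, 13, 18, 21, 22]

The merge sort proceeds by recursively splitting the array and merging sorted halves.
After all merges, the sorted array is [1, 4, 13, 18, 21, 22].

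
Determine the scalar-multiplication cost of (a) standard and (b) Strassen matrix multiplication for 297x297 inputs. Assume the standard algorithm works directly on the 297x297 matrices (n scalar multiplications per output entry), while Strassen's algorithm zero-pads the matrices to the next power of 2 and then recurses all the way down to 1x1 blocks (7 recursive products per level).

Matrix multiplication for 297x297 matrices:

Strassen's algorithm requires power-of-2 dimensions. Pad 297x297 to 512x512 (next power of 2).

Standard algorithm: 297^3 = 26198073 multiplications
Strassen's algorithm: 7^(log2(512)) = 7^9 = 40353607 multiplications
Difference: 26198073 - 40353607 = -14155534 (Strassen uses MORE here due to padding overhead — for small or just-over-power-of-2 n, padding can outweigh the per-level savings)

Standard: 26198073 multiplications (297^3). Strassen: 40353607 multiplications (7^9, after padding to 512x512). Strassen reduces 8 recursive multiplications to 7 at each level.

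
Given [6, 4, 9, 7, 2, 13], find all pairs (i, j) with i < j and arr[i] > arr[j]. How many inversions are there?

Finding inversions in [6, 4, 9, 7, 2, 13]:

(0, 1): arr[0]=6 > arr[1]=4
(0, 4): arr[0]=6 > arr[4]=2
(1, 4): arr[1]=4 > arr[4]=2
(2, 3): arr[2]=9 > arr[3]=7
(2, 4): arr[2]=9 > arr[4]=2
(3, 4): arr[3]=7 > arr[4]=2

Total inversions: 6

The array has 6 inversion(s): (0,1), (0,4), (1,4), (2,3), (2,4), (3,4). Each pair (i,j) satisfies i < j and arr[i] > arr[j].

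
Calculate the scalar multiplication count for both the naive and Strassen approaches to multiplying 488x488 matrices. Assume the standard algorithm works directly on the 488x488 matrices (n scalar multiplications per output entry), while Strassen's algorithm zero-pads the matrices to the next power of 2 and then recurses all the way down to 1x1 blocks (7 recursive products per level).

Matrix multiplication for 488x488 matrices:

Strassen's algorithm requires power-of-2 dimensions. Pad 488x488 to 512x512 (next power of 2).

Standard algorithm: 488^3 = 116214272 multiplications
Strassen's algorithm: 7^(log2(512)) = 7^9 = 40353607 multiplications
Savings: 116214272 - 40353607 = 75860665 multiplications

Standard: 116214272 multiplications (488^3). Strassen: 40353607 multiplications (7^9, after padding to 512x512). Strassen reduces 8 recursive multiplications to 7 at each level.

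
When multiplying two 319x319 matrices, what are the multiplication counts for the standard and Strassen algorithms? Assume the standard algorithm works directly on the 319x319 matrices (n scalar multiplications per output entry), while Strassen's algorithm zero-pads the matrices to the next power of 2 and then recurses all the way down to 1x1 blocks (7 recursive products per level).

Matrix multiplication for 319x319 matrices:

Strassen's algorithm requires power-of-2 dimensions. Pad 319x319 to 512x512 (next power of 2).

Standard algorithm: 319^3 = 32461759 multiplications
Strassen's algorithm: 7^(log2(512)) = 7^9 = 40353607 multiplications
Difference: 32461759 - 40353607 = -7891848 (Strassen uses MORE here due to padding overhead — for small or just-over-power-of-2 n, padding can outweigh the per-level savings)

Standard: 32461759 multiplications (319^3). Strassen: 40353607 multiplications (7^9, after padding to 512x512). Strassen reduces 8 recursive multiplications to 7 at each level.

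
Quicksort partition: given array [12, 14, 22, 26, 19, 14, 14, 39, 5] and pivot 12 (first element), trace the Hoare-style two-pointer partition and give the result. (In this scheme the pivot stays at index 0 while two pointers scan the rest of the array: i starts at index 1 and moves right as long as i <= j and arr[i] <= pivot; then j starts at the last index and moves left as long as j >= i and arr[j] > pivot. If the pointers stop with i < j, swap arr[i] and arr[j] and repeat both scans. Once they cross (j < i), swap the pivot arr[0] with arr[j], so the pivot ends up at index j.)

Hoare-style two-pointer partition with pivot = 12:

Initial array: [12, 14, 22, 26, 19, 14, 14, 39, 5]

Pointers start at i = 1, j = 8.
i stops at index 1 (arr[1]=14 > 12), j stops at index 8 (arr[8]=5 <= 12): swap arr[1] and arr[8], array becomes [12, 5, 22, 26, 19, 14, 14, 39, 14]
i ends at 2, j ends at 1: the pointers have crossed (j < i), so scanning stops.

Swap pivot arr[0] with arr[1] to place pivot at position 1: [5, 12, 22, 26, 19, 14, 14, 39, 14]
Pivot position: 1

After partitioning with pivot 12, the array becomes [5, 12, 22, 26, 19, 14, 14, 39, 14]. The pivot is placed at index 1. All elements to the left of the pivot are <= 12, and all elements to the right are > 12.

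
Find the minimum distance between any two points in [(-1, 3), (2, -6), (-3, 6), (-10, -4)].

Computing all pairwise distances among 4 points:

d((-1, 3), (2, -6)) = 9.4868
d((-1, 3), (-3, 6)) = 3.6056 <-- minimum
d((-1, 3), (-10, -4)) = 11.4018
d((2, -6), (-3, 6)) = 13.0
d((2, -6), (-10, -4)) = 12.1655
d((-3, 6), (-10, -4)) = 12.2066

Closest pair: (-1, 3) and (-3, 6) with distance 3.6056

The closest pair is (-1, 3) and (-3, 6) with Euclidean distance 3.6056. For 4 points, brute-force pairwise comparison is shown above. For large n, the divide-and-conquer algorithm (sort by x, recurse on halves, check the dividing strip) achieves O(n log n).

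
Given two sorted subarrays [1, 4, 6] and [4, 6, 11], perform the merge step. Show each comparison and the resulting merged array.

Merging process:

Compare 1 vs 4: take 1 from left. Merged: [1]
Compare 4 vs 4: take 4 from left. Merged: [1, 4]
Compare 6 vs 4: take 4 from right. Merged: [1, 4, 4]
Compare 6 vs 6: take 6 from left. Merged: [1, 4, 4, 6]
Append remaining from right: [6, 11]. Merged: [1, 4, 4, 6, 6, 11]

Final merged array: [1, 4, 4, 6, 6, 11]
Total comparisons: 4

The merged array is [1, 4, 4, 6, 6, 11], requiring 4 comparisons. The merge step runs in O(n) time where n is the total number of elements.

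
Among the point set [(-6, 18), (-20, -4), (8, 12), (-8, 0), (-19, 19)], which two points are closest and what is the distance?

Computing all pairwise distances among 5 points:

d((-6, 18), (-20, -4)) = 26.0768
d((-6, 18), (8, 12)) = 15.2315
d((-6, 18), (-8, 0)) = 18.1108
d((-6, 18), (-19, 19)) = 13.0384
d((-20, -4), (8, 12)) = 32.249
d((-20, -4), (-8, 0)) = 12.6491 <-- minimum
d((-20, -4), (-19, 19)) = 23.0217
d((8, 12), (-8, 0)) = 20.0
d((8, 12), (-19, 19)) = 27.8927
d((-8, 0), (-19, 19)) = 21.9545

Closest pair: (-20, -4) and (-8, 0) with distance 12.6491

The closest pair is (-20, -4) and (-8, 0) with Euclidean distance 12.6491. For 5 points, brute-force pairwise comparison is shown above. For large n, the divide-and-conquer algorithm (sort by x, recurse on halves, check the dividing strip) achieves O(n log n).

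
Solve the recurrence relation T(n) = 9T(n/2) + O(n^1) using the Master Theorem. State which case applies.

Master Theorem for T(n) = 9T(n/2) + O(n^1):

a = 9, b = 2, c = 1
log_b(a) = log_2(9) = 3.1699

Case 1: c = 1 < log_2(9) = 3.1699
T(n) = O(n^(log_2 9))

For T(n) = 9T(n/2) + O(n^1): log_2(9) = 3.1699. This is Case 1 of the Master Theorem (c < log_b(a), work dominated by leaves), giving O(n^(log_2 9)).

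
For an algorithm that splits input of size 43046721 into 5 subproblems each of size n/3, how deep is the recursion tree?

For divide and conquer with division factor 3:

Problem sizes at each level:
Level 0: 43046721
Level 1: 14348907
Level 2: 4782969
Level 3: 1594323
Level 4: 531441
Level 5: 177147
Level 6: 59049
Level 7: 19683
Level 8: 6561
Level 9: 2187
Level 10: 729
Level 11: 243
Level 12: 81
Level 13: 27
Level 14: 9
Level 15: 3
Level 16: 1

The root is level 0 and the size-1 base case is level 16 (the tree spans levels 0 through 16, i.e. 17 levels counting the root), so the depth is the number of divisions: log_3(43046721) = 16

The recursion tree depth is log_3(43046721) = 16. At each level, the problem size is divided by 3, so it takes 16 divisions to reduce to a base case of size 1. The algorithm makes 5 recursive calls at each level.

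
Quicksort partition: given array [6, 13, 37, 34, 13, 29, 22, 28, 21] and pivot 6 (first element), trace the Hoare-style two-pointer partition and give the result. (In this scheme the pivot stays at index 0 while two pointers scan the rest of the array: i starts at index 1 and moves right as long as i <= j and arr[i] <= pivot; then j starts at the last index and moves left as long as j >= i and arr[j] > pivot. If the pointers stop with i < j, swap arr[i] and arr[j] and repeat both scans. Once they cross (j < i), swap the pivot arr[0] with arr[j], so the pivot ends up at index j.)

Hoare-style two-pointer partition with pivot = 6:

Initial array: [6, 13, 37, 34, 13, 29, 22, 28, 21]

Pointers start at i = 1, j = 8.
i ends at 1, j ends at 0: the pointers have crossed (j < i), so scanning stops.

j = 0, so swapping arr[0] with arr[j] leaves the pivot at position 0: [6, 13, 37, 34, 13, 29, 22, 28, 21]
Pivot position: 0

After partitioning with pivot 6, the array becomes [6, 13, 37, 34, 13, 29, 22, 28, 21]. The pivot is placed at index 0. All elements to the left of the pivot are <= 6, and all elements to the right are > 6.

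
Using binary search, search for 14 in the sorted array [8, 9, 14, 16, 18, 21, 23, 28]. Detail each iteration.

Binary search for 14 in [8, 9, 14, 16, 18, 21, 23, 28]:

lo=0, hi=7, mid=3, arr[mid]=16 -> 16 > 14, search left half
lo=0, hi=2, mid=1, arr[mid]=9 -> 9 < 14, search right half
lo=2, hi=2, mid=2, arr[mid]=14 -> Found target at index 2!

Binary search finds 14 at index 2 after 3 comparisons. The search repeatedly halves the search space by comparing with the middle element.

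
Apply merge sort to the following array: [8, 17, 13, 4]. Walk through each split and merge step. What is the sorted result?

Merge sort trace:

Split: [8, 17, 13, 4] -> [8, 17] and [13, 4]
  Split: [8, 17] -> [8] and [17]
  Merge: [8] + [17] -> [8, 17]
  Split: [13, 4] -> [13] and [4]
  Merge: [13] + [4] -> [4, 13]
Merge: [8, 17] + [4, 13] -> [4, 8, 13, 17]

Final sorted array: [4, 8, 13, 17]

The merge sort proceeds by recursively splitting the array and merging sorted halves.
After all merges, the sorted array is [4, 8, 13, 17].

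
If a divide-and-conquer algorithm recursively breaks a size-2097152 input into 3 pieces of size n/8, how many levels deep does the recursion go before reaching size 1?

For divide and conquer with division factor 8:

Problem sizes at each level:
Level 0: 2097152
Level 1: 262144
Level 2: 32768
Level 3: 4096
Level 4: 512
Level 5: 64
Level 6: 8
Level 7: 1

The root is level 0 and the size-1 base case is level 7 (the tree spans levels 0 through 7, i.e. 8 levels counting the root), so the depth is the number of divisions: log_8(2097152) = 7

The recursion tree depth is log_8(2097152) = 7. At each level, the problem size is divided by 8, so it takes 7 divisions to reduce to a base case of size 1. The algorithm makes 3 recursive calls at each level.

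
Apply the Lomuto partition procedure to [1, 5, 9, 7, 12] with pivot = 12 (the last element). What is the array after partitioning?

Lomuto partition with pivot = 12:

Initial array: [1, 5, 9, 7, 12]

arr[0]=1 <= 12: swap with position 0, array becomes [1, 5, 9, 7, 12]
arr[1]=5 <= 12: swap with position 1, array becomes [1, 5, 9, 7, 12]
arr[2]=9 <= 12: swap with position 2, array becomes [1, 5, 9, 7, 12]
arr[3]=7 <= 12: swap with position 3, array becomes [1, 5, 9, 7, 12]

Place pivot at position 4: [1, 5, 9, 7, 12]
Pivot position: 4

After partitioning with pivot 12, the array becomes [1, 5, 9, 7, 12]. The pivot is placed at index 4. All elements to the left of the pivot are <= 12, and all elements to the right are > 12.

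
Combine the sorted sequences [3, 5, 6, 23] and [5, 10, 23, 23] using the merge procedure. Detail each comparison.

Merging process:

Compare 3 vs 5: take 3 from left. Merged: [3]
Compare 5 vs 5: take 5 from left. Merged: [3, 5]
Compare 6 vs 5: take 5 from right. Merged: [3, 5, 5]
Compare 6 vs 10: take 6 from left. Merged: [3, 5, 5, 6]
Compare 23 vs 10: take 10 from right. Merged: [3, 5, 5, 6, 10]
Compare 23 vs 23: take 23 from left. Merged: [3, 5, 5, 6, 10, 23]
Append remaining from right: [23, 23]. Merged: [3, 5, 5, 6, 10, 23, 23, 23]

Final merged array: [3, 5, 5, 6, 10, 23, 23, 23]
Total comparisons: 6

The merged array is [3, 5, 5, 6, 10, 23, 23, 23], requiring 6 comparisons. The merge step runs in O(n) time where n is the total number of elements.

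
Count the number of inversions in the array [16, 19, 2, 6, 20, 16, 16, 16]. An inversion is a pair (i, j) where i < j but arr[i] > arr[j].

Finding inversions in [16, 19, 2, 6, 20, 16, 16, 16]:

(0, 2): arr[0]=16 > arr[2]=2
(0, 3): arr[0]=16 > arr[3]=6
(1, 2): arr[1]=19 > arr[2]=2
(1, 3): arr[1]=19 > arr[3]=6
(1, 5): arr[1]=19 > arr[5]=16
(1, 6): arr[1]=19 > arr[6]=16
(1, 7): arr[1]=19 > arr[7]=16
(4, 5): arr[4]=20 > arr[5]=16
(4, 6): arr[4]=20 > arr[6]=16
(4, 7): arr[4]=20 > arr[7]=16

Total inversions: 10

The array has 10 inversion(s): (0,2), (0,3), (1,2), (1,3), (1,5), (1,6), (1,7), (4,5), (4,6), (4,7). Each pair (i,j) satisfies i < j and arr[i] > arr[j].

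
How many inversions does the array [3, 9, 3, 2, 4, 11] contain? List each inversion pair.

Finding inversions in [3, 9, 3, 2, 4, 11]:

(0, 3): arr[0]=3 > arr[3]=2
(1, 2): arr[1]=9 > arr[2]=3
(1, 3): arr[1]=9 > arr[3]=2
(1, 4): arr[1]=9 > arr[4]=4
(2, 3): arr[2]=3 > arr[3]=2

Total inversions: 5

The array has 5 inversion(s): (0,3), (1,2), (1,3), (1,4), (2,3). Each pair (i,j) satisfies i < j and arr[i] > arr[j].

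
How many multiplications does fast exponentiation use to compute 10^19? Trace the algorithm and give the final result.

Computing 10^19 by squaring (build up from 10^1; each line after the first costs one multiplication):

10^1 = 10
10^2 = (10^1)^2 = 10^2 = 100
10^4 = (10^2)^2 = 100^2 = 10000
10^8 = (10^4)^2 = 10000^2 = 100000000
10^9 = 10 * 10^8 = 10 * 100000000 = 1000000000
10^18 = (10^9)^2 = 1000000000^2 = 1000000000000000000
10^19 = 10 * 10^18 = 10 * 1000000000000000000 = 10000000000000000000

Result: 10000000000000000000
Multiplications needed: 6 (6 lines after 10^1)

10^19 = 10000000000000000000. Using exponentiation by squaring, this requires 6 multiplications. The key idea: if the exponent is even, square the half-power; if odd, multiply by the base once.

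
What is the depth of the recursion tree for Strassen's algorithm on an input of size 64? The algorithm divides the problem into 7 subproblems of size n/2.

For divide and conquer with division factor 2:

Problem sizes at each level:
Level 0: 64
Level 1: 32
Level 2: 16
Level 3: 8
Level 4: 4
Level 5: 2
Level 6: 1

The root is level 0 and the size-1 base case is level 6 (the tree spans levels 0 through 6, i.e. 7 levels counting the root), so the depth is the number of divisions: log_2(64) = 6

The recursion tree depth is log_2(64) = 6. At each level, the problem size is divided by 2, so it takes 6 divisions to reduce to a base case of size 1. The algorithm makes 7 recursive calls at each level.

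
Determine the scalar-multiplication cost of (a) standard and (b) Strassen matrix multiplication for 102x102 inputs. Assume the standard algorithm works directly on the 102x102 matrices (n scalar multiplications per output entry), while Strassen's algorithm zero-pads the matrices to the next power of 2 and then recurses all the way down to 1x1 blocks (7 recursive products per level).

Matrix multiplication for 102x102 matrices:

Strassen's algorithm requires power-of-2 dimensions. Pad 102x102 to 128x128 (next power of 2).

Standard algorithm: 102^3 = 1061208 multiplications
Strassen's algorithm: 7^(log2(128)) = 7^7 = 823543 multiplications
Savings: 1061208 - 823543 = 237665 multiplications

Standard: 1061208 multiplications (102^3). Strassen: 823543 multiplications (7^7, after padding to 128x128). Strassen reduces 8 recursive multiplications to 7 at each level.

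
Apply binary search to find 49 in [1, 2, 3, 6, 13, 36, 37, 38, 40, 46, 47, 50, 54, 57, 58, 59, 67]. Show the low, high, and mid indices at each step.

Binary search for 49 in [1, 2, 3, 6, 13, 36, 37, 38, 40, 46, 47, 50, 54, 57, 58, 59, 67]:

lo=0, hi=16, mid=8, arr[mid]=40 -> 40 < 49, search right half
lo=9, hi=16, mid=12, arr[mid]=54 -> 54 > 49, search left half
lo=9, hi=11, mid=10, arr[mid]=47 -> 47 < 49, search right half
lo=11, hi=11, mid=11, arr[mid]=50 -> 50 > 49, search left half
lo=11 > hi=10, target 49 not found

Binary search determines that 49 is not in the array after 4 comparisons. The search space was exhausted without finding the target.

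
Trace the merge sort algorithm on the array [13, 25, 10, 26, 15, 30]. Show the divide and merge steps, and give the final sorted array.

Merge sort trace:

Split: [13, 25, 10, 26, 15, 30] -> [13, 25, 10] and [26, 15, 30]
  Split: [13, 25, 10] -> [13] and [25, 10]
    Split: [25, 10] -> [25] and [10]
    Merge: [25] + [10] -> [10, 25]
  Merge: [13] + [10, 25] -> [10, 13, 25]
  Split: [26, 15, 30] -> [26] and [15, 30]
    Split: [15, 30] -> [15] and [30]
    Merge: [15] + [30] -> [15, 30]
  Merge: [26] + [15, 30] -> [15, 26, 30]
Merge: [10, 13, 25] + [15, 26, 30] -> [10, 13, 15, 25, 26, 30]

Final sorted array: [10, 13, 15, 25, 26, 30]

The merge sort proceeds by recursively splitting the array and merging sorted halves.
After all merges, the sorted array is [10, 13, 15, 25, 26, 30].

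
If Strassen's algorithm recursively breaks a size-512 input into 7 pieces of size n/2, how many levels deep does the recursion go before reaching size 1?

For divide and conquer with division factor 2:

Problem sizes at each level:
Level 0: 512
Level 1: 256
Level 2: 128
Level 3: 64
Level 4: 32
Level 5: 16
Level 6: 8
Level 7: 4
Level 8: 2
Level 9: 1

The root is level 0 and the size-1 base case is level 9 (the tree spans levels 0 through 9, i.e. 10 levels counting the root), so the depth is the number of divisions: log_2(512) = 9

The recursion tree depth is log_2(512) = 9. At each level, the problem size is divided by 2, so it takes 9 divisions to reduce to a base case of size 1. The algorithm makes 7 recursive calls at each level.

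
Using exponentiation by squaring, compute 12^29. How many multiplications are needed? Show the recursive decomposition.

Computing 12^29 by squaring (build up from 12^1; each line after the first costs one multiplication):

12^1 = 12
12^2 = (12^1)^2 = 12^2 = 144
12^3 = 12 * 12^2 = 12 * 144 = 1728
12^6 = (12^3)^2 = 1728^2 = 2985984
12^7 = 12 * 12^6 = 12 * 2985984 = 35831808
12^14 = (12^7)^2 = 35831808^2 = 1283918464548864
12^28 = (12^14)^2 = 1283918464548864^2 = 1648446623609512543951043690496
12^29 = 12 * 12^28 = 12 * 1648446623609512543951043690496 = 19781359483314150527412524285952

Result: 19781359483314150527412524285952
Multiplications needed: 7 (7 lines after 12^1)

12^29 = 19781359483314150527412524285952. Using exponentiation by squaring, this requires 7 multiplications. The key idea: if the exponent is even, square the half-power; if odd, multiply by the base once.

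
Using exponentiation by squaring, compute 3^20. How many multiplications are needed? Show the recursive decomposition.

Computing 3^20 by squaring (build up from 3^1; each line after the first costs one multiplication):

3^1 = 3
3^2 = (3^1)^2 = 3^2 = 9
3^4 = (3^2)^2 = 9^2 = 81
3^5 = 3 * 3^4 = 3 * 81 = 243
3^10 = (3^5)^2 = 243^2 = 59049
3^20 = (3^10)^2 = 59049^2 = 3486784401

Result: 3486784401
Multiplications needed: 5 (5 lines after 3^1)

3^20 = 3486784401. Using exponentiation by squaring, this requires 5 multiplications. The key idea: if the exponent is even, square the half-power; if odd, multiply by the base once.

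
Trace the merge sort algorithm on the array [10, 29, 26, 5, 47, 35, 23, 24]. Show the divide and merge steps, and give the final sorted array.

Merge sort trace:

Split: [10, 29, 26, 5, 47, 35, 23, 24] -> [10, 29, 26, 5] and [47, 35, 23, 24]
  Split: [10, 29, 26, 5] -> [10, 29] and [26, 5]
    Split: [10, 29] -> [10] and [29]
    Merge: [10] + [29] -> [10, 29]
    Split: [26, 5] -> [26] and [5]
    Merge: [26] + [5] -> [5, 26]
  Merge: [10, 29] + [5, 26] -> [5, 10, 26, 29]
  Split: [47, 35, 23, 24] -> [47, 35] and [23, 24]
    Split: [47, 35] -> [47] and [35]
    Merge: [47] + [35] -> [35, 47]
    Split: [23, 24] -> [23] and [24]
    Merge: [23] + [24] -> [23, 24]
  Merge: [35, 47] + [23, 24] -> [23, 24, 35, 47]
Merge: [5, 10, 26, 29] + [23, 24, 35, 47] -> [5, 10, 23, 24, 26, 29, 35, 47]

Final sorted array: [5, 10, 23, 24, 26, 29, 35, 47]

The merge sort proceeds by recursively splitting the array and merging sorted halves.
After all merges, the sorted array is [5, 10, 23, 24, 26, 29, 35, 47].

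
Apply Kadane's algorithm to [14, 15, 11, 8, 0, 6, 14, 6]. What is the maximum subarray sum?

Using Kadane's algorithm on [14, 15, 11, 8, 0, 6, 14, 6]:

Scanning through the array:
Position 1 (value 15): max_ending_here = 29, max_so_far = 29
Position 2 (value 11): max_ending_here = 40, max_so_far = 40
Position 3 (value 8): max_ending_here = 48, max_so_far = 48
Position 4 (value 0): max_ending_here = 48, max_so_far = 48
Position 5 (value 6): max_ending_here = 54, max_so_far = 54
Position 6 (value 14): max_ending_here = 68, max_so_far = 68
Position 7 (value 6): max_ending_here = 74, max_so_far = 74

Maximum subarray: [14, 15, 11, 8, 0, 6, 14, 6]
Maximum sum: 74

The maximum subarray is [14, 15, 11, 8, 0, 6, 14, 6] with sum 74. This subarray runs from index 0 to index 7.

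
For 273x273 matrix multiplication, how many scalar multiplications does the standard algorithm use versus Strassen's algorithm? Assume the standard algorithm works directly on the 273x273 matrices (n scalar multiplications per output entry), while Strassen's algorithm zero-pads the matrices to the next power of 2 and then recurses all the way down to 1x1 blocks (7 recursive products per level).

Matrix multiplication for 273x273 matrices:

Strassen's algorithm requires power-of-2 dimensions. Pad 273x273 to 512x512 (next power of 2).

Standard algorithm: 273^3 = 20346417 multiplications
Strassen's algorithm: 7^(log2(512)) = 7^9 = 40353607 multiplications
Difference: 20346417 - 40353607 = -20007190 (Strassen uses MORE here due to padding overhead — for small or just-over-power-of-2 n, padding can outweigh the per-level savings)

Standard: 20346417 multiplications (273^3). Strassen: 40353607 multiplications (7^9, after padding to 512x512). Strassen reduces 8 recursive multiplications to 7 at each level.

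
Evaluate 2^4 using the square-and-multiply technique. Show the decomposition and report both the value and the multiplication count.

Computing 2^4 by squaring (build up from 2^1; each line after the first costs one multiplication):

2^1 = 2
2^2 = (2^1)^2 = 2^2 = 4
2^4 = (2^2)^2 = 4^2 = 16

Result: 16
Multiplications needed: 2 (2 lines after 2^1)

2^4 = 16. Using exponentiation by squaring, this requires 2 multiplications. The key idea: if the exponent is even, square the half-power; if odd, multiply by the base once.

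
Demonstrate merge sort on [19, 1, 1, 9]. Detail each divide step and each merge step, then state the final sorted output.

Merge sort trace:

Split: [19, 1, 1, 9] -> [19, 1] and [1, 9]
  Split: [19, 1] -> [19] and [1]
  Merge: [19] + [1] -> [1, 19]
  Split: [1, 9] -> [1] and [9]
  Merge: [1] + [9] -> [1, 9]
Merge: [1, 19] + [1, 9] -> [1, 1, 9, 19]

Final sorted array: [1, 1, 9, 19]

The merge sort proceeds by recursively splitting the array and merging sorted halves.
After all merges, the sorted array is [1, 1, 9, 19].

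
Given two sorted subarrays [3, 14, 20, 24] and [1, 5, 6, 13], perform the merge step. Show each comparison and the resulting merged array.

Merging process:

Compare 3 vs 1: take 1 from right. Merged: [1]
Compare 3 vs 5: take 3 from left. Merged: [1, 3]
Compare 14 vs 5: take 5 from right. Merged: [1, 3, 5]
Compare 14 vs 6: take 6 from right. Merged: [1, 3, 5, 6]
Compare 14 vs 13: take 13 from right. Merged: [1, 3, 5, 6, 13]
Append remaining from left: [14, 20, 24]. Merged: [1, 3, 5, 6, 13, 14, 20, 24]

Final merged array: [1, 3, 5, 6, 13, 14, 20, 24]
Total comparisons: 5

The merged array is [1, 3, 5, 6, 13, 14, 20, 24], requiring 5 comparisons. The merge step runs in O(n) time where n is the total number of elements.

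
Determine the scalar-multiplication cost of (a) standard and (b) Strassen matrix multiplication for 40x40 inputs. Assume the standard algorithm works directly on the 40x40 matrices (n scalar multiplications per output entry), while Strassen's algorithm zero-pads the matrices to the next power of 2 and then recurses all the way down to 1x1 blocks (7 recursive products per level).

Matrix multiplication for 40x40 matrices:

Strassen's algorithm requires power-of-2 dimensions. Pad 40x40 to 64x64 (next power of 2).

Standard algorithm: 40^3 = 64000 multiplications
Strassen's algorithm: 7^(log2(64)) = 7^6 = 117649 multiplications
Difference: 64000 - 117649 = -53649 (Strassen uses MORE here due to padding overhead — for small or just-over-power-of-2 n, padding can outweigh the per-level savings)

Standard: 64000 multiplications (40^3). Strassen: 117649 multiplications (7^6, after padding to 64x64). Strassen reduces 8 recursive multiplications to 7 at each level.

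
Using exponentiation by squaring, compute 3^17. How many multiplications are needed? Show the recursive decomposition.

Computing 3^17 by squaring (build up from 3^1; each line after the first costs one multiplication):

3^1 = 3
3^2 = (3^1)^2 = 3^2 = 9
3^4 = (3^2)^2 = 9^2 = 81
3^8 = (3^4)^2 = 81^2 = 6561
3^16 = (3^8)^2 = 6561^2 = 43046721
3^17 = 3 * 3^16 = 3 * 43046721 = 129140163

Result: 129140163
Multiplications needed: 5 (5 lines after 3^1)

3^17 = 129140163. Using exponentiation by squaring, this requires 5 multiplications. The key idea: if the exponent is even, square the half-power; if odd, multiply by the base once.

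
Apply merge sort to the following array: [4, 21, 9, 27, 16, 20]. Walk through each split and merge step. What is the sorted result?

Merge sort trace:

Split: [4, 21, 9, 27, 16, 20] -> [4, 21, 9] and [27, 16, 20]
  Split: [4, 21, 9] -> [4] and [21, 9]
    Split: [21, 9] -> [21] and [9]
    Merge: [21] + [9] -> [9, 21]
  Merge: [4] + [9, 21] -> [4, 9, 21]
  Split: [27, 16, 20] -> [27] and [16, 20]
    Split: [16, 20] -> [16] and [20]
    Merge: [16] + [20] -> [16, 20]
  Merge: [27] + [16, 20] -> [16, 20, 27]
Merge: [4, 9, 21] + [16, 20, 27] -> [4, 9, 16, 20, 21, 27]

Final sorted array: [4, 9, 16, 20, 21, 27]

The merge sort proceeds by recursively splitting the array and merging sorted halves.
After all merges, the sorted array is [4, 9, 16, 20, 21, 27].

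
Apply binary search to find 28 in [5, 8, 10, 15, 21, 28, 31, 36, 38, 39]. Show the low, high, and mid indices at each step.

Binary search for 28 in [5, 8, 10, 15, 21, 28, 31, 36, 38, 39]:

lo=0, hi=9, mid=4, arr[mid]=21 -> 21 < 28, search right half
lo=5, hi=9, mid=7, arr[mid]=36 -> 36 > 28, search left half
lo=5, hi=6, mid=5, arr[mid]=28 -> Found target at index 5!

Binary search finds 28 at index 5 after 3 comparisons. The search repeatedly halves the search space by comparing with the middle element.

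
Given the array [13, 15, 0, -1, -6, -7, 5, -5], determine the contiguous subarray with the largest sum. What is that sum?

Using Kadane's algorithm on [13, 15, 0, -1, -6, -7, 5, -5]:

Scanning through the array:
Position 1 (value 15): max_ending_here = 28, max_so_far = 28
Position 2 (value 0): max_ending_here = 28, max_so_far = 28
Position 3 (value -1): max_ending_here = 27, max_so_far = 28
Position 4 (value -6): max_ending_here = 21, max_so_far = 28
Position 5 (value -7): max_ending_here = 14, max_so_far = 28
Position 6 (value 5): max_ending_here = 19, max_so_far = 28
Position 7 (value -5): max_ending_here = 14, max_so_far = 28

Maximum subarray: [13, 15]
Maximum sum: 28

The maximum subarray is [13, 15] with sum 28. This subarray runs from index 0 to index 1.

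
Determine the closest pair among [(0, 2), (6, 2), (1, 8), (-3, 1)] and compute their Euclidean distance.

Computing all pairwise distances among 4 points:

d((0, 2), (6, 2)) = 6.0
d((0, 2), (1, 8)) = 6.0828
d((0, 2), (-3, 1)) = 3.1623 <-- minimum
d((6, 2), (1, 8)) = 7.8102
d((6, 2), (-3, 1)) = 9.0554
d((1, 8), (-3, 1)) = 8.0623

Closest pair: (0, 2) and (-3, 1) with distance 3.1623

The closest pair is (0, 2) and (-3, 1) with Euclidean distance 3.1623. For 4 points, brute-force pairwise comparison is shown above. For large n, the divide-and-conquer algorithm (sort by x, recurse on halves, check the dividing strip) achieves O(n log n).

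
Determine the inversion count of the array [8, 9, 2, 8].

Finding inversions in [8, 9, 2, 8]:

(0, 2): arr[0]=8 > arr[2]=2
(1, 2): arr[1]=9 > arr[2]=2
(1, 3): arr[1]=9 > arr[3]=8

Total inversions: 3

The array has 3 inversion(s): (0,2), (1,2), (1,3). Each pair (i,j) satisfies i < j and arr[i] > arr[j].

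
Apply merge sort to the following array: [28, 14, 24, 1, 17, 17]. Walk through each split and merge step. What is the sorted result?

Merge sort trace:

Split: [28, 14, 24, 1, 17, 17] -> [28, 14, 24] and [1, 17, 17]
  Split: [28, 14, 24] -> [28] and [14, 24]
    Split: [14, 24] -> [14] and [24]
    Merge: [14] + [24] -> [14, 24]
  Merge: [28] + [14, 24] -> [14, 24, 28]
  Split: [1, 17, 17] -> [1] and [17, 17]
    Split: [17, 17] -> [17] and [17]
    Merge: [17] + [17] -> [17, 17]
  Merge: [1] + [17, 17] -> [1, 17, 17]
Merge: [14, 24, 28] + [1, 17, 17] -> [1, 14, 17, 17, 24, 28]

Final sorted array: [1, 14, 17, 17, 24, 28]

The merge sort proceeds by recursively splitting the array and merging sorted halves.
After all merges, the sorted array is [1, 14, 17, 17, 24, 28].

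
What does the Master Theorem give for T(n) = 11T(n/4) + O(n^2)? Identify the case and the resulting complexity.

Master Theorem for T(n) = 11T(n/4) + O(n^2):

a = 11, b = 4, c = 2
log_b(a) = log_4(11) = 1.7297

Case 3: c = 2 > log_4(11) = 1.7297
T(n) = O(n^2) = O(n^2)

For T(n) = 11T(n/4) + O(n^2): log_4(11) = 1.7297. This is Case 3 of the Master Theorem (c > log_b(a), work dominated by root), giving O(n^2).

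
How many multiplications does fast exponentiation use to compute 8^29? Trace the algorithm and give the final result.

Computing 8^29 by squaring (build up from 8^1; each line after the first costs one multiplication):

8^1 = 8
8^2 = (8^1)^2 = 8^2 = 64
8^3 = 8 * 8^2 = 8 * 64 = 512
8^6 = (8^3)^2 = 512^2 = 262144
8^7 = 8 * 8^6 = 8 * 262144 = 2097152
8^14 = (8^7)^2 = 2097152^2 = 4398046511104
8^28 = (8^14)^2 = 4398046511104^2 = 19342813113834066795298816
8^29 = 8 * 8^28 = 8 * 19342813113834066795298816 = 154742504910672534362390528

Result: 154742504910672534362390528
Multiplications needed: 7 (7 lines after 8^1)

8^29 = 154742504910672534362390528. Using exponentiation by squaring, this requires 7 multiplications. The key idea: if the exponent is even, square the half-power; if odd, multiply by the base once.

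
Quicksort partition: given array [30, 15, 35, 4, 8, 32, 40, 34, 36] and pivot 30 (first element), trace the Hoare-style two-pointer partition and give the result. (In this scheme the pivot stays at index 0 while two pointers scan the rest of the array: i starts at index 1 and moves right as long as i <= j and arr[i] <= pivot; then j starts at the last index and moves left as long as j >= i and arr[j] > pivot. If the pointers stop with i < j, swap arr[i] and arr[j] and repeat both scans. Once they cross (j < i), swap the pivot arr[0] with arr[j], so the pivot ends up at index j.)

Hoare-style two-pointer partition with pivot = 30:

Initial array: [30, 15, 35, 4, 8, 32, 40, 34, 36]

Pointers start at i = 1, j = 8.
i stops at index 2 (arr[2]=35 > 30), j stops at index 4 (arr[4]=8 <= 30): swap arr[2] and arr[4], array becomes [30, 15, 8, 4, 35, 32, 40, 34, 36]
i ends at 4, j ends at 3: the pointers have crossed (j < i), so scanning stops.

Swap pivot arr[0] with arr[3] to place pivot at position 3: [4, 15, 8, 30, 35, 32, 40, 34, 36]
Pivot position: 3

After partitioning with pivot 30, the array becomes [4, 15, 8, 30, 35, 32, 40, 34, 36]. The pivot is placed at index 3. All elements to the left of the pivot are <= 30, and all elements to the right are > 30.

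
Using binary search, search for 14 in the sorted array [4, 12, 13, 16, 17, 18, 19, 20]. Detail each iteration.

Binary search for 14 in [4, 12, 13, 16, 17, 18, 19, 20]:

lo=0, hi=7, mid=3, arr[mid]=16 -> 16 > 14, search left half
lo=0, hi=2, mid=1, arr[mid]=12 -> 12 < 14, search right half
lo=2, hi=2, mid=2, arr[mid]=13 -> 13 < 14, search right half
lo=3 > hi=2, target 14 not found

Binary search determines that 14 is not in the array after 3 comparisons. The search space was exhausted without finding the target.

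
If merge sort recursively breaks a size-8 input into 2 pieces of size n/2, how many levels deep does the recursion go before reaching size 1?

For divide and conquer with division factor 2:

Problem sizes at each level:
Level 0: 8
Level 1: 4
Level 2: 2
Level 3: 1

The root is level 0 and the size-1 base case is level 3 (the tree spans levels 0 through 3, i.e. 4 levels counting the root), so the depth is the number of divisions: log_2(8) = 3

The recursion tree depth is log_2(8) = 3. At each level, the problem size is divided by 2, so it takes 3 divisions to reduce to a base case of size 1. The algorithm makes 2 recursive calls at each level.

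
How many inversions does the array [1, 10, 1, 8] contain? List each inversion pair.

Finding inversions in [1, 10, 1, 8]:

(1, 2): arr[1]=10 > arr[2]=1
(1, 3): arr[1]=10 > arr[3]=8

Total inversions: 2

The array has 2 inversion(s): (1,2), (1,3). Each pair (i,j) satisfies i < j and arr[i] > arr[j].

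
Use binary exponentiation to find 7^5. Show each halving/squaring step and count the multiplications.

Computing 7^5 by squaring (build up from 7^1; each line after the first costs one multiplication):

7^1 = 7
7^2 = (7^1)^2 = 7^2 = 49
7^4 = (7^2)^2 = 49^2 = 2401
7^5 = 7 * 7^4 = 7 * 2401 = 16807

Result: 16807
Multiplications needed: 3 (3 lines after 7^1)

7^5 = 16807. Using exponentiation by squaring, this requires 3 multiplications. The key idea: if the exponent is even, square the half-power; if odd, multiply by the base once.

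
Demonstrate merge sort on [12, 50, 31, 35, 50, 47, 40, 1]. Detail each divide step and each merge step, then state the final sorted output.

Merge sort trace:

Split: [12, 50, 31, 35, 50, 47, 40, 1] -> [12, 50, 31, 35] and [50, 47, 40, 1]
  Split: [12, 50, 31, 35] -> [12, 50] and [31, 35]
    Split: [12, 50] -> [12] and [50]
    Merge: [12] + [50] -> [12, 50]
    Split: [31, 35] -> [31] and [35]
    Merge: [31] + [35] -> [31, 35]
  Merge: [12, 50] + [31, 35] -> [12, 31, 35, 50]
  Split: [50, 47, 40, 1] -> [50, 47] and [40, 1]
    Split: [50, 47] -> [50] and [47]
    Merge: [50] + [47] -> [47, 50]
    Split: [40, 1] -> [40] and [1]
    Merge: [40] + [1] -> [1, 40]
  Merge: [47, 50] + [1, 40] -> [1, 40, 47, 50]
Merge: [12, 31, 35, 50] + [1, 40, 47, 50] -> [1, 12, 31, 35, 40, 47, 50, 50]

Final sorted array: [1, 12, 31, 35, 40, 47, 50, 50]

The merge sort proceeds by recursively splitting the array and merging sorted halves.
After all merges, the sorted array is [1, 12, 31, 35, 40, 47, 50, 50].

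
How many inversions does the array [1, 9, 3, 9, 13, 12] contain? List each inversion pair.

Finding inversions in [1, 9, 3, 9, 13, 12]:

(1, 2): arr[1]=9 > arr[2]=3
(4, 5): arr[4]=13 > arr[5]=12

Total inversions: 2

The array has 2 inversion(s): (1,2), (4,5). Each pair (i,j) satisfies i < j and arr[i] > arr[j].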